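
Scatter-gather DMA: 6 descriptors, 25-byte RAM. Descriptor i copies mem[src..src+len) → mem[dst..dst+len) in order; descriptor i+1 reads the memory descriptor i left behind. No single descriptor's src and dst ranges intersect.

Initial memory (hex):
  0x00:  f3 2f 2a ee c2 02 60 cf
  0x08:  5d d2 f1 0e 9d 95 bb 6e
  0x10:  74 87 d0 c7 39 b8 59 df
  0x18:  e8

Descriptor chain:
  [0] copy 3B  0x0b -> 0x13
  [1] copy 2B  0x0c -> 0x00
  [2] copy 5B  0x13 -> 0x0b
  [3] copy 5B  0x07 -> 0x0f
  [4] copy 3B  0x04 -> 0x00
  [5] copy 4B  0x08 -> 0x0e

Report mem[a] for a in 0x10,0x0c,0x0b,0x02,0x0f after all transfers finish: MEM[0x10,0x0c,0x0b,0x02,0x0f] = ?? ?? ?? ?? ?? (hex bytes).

  after D0: wrote 3B at 0x13 = 0e9d95
  after D1: wrote 2B at 0x00 = 9d95
  after D2: wrote 5B at 0x0b = 0e9d9559df
  after D3: wrote 5B at 0x0f = cf5dd2f10e
  after D4: wrote 3B at 0x00 = c20260
  after D5: wrote 4B at 0x0e = 5dd2f10e
query mem[0x10]=0xf1, mem[0x0c]=0x9d, mem[0x0b]=0x0e, mem[0x02]=0x60, mem[0x0f]=0xd2

MEM[0x10,0x0c,0x0b,0x02,0x0f] = f1 9d 0e 60 d2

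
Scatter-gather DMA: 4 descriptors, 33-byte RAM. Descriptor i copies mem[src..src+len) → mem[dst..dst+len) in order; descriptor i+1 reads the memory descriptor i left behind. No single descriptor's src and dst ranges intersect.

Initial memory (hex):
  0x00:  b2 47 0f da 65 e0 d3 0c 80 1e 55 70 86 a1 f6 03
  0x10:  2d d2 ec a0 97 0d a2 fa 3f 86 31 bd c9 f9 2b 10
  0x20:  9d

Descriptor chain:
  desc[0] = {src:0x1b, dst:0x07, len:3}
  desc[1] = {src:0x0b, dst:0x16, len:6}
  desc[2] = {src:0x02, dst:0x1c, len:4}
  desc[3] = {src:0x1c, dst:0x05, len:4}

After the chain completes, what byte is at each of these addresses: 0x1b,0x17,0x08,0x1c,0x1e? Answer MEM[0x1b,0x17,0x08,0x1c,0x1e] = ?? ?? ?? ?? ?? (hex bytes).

MEM[0x1b,0x17,0x08,0x1c,0x1e] = 2d 86 e0 0f 65

  after D0: wrote 3B at 0x07 = bdc9f9
  after D1: wrote 6B at 0x16 = 7086a1f6032d
  after D2: wrote 4B at 0x1c = 0fda65e0
  after D3: wrote 4B at 0x05 = 0fda65e0
query mem[0x1b]=0x2d, mem[0x17]=0x86, mem[0x08]=0xe0, mem[0x1c]=0x0f, mem[0x1e]=0x65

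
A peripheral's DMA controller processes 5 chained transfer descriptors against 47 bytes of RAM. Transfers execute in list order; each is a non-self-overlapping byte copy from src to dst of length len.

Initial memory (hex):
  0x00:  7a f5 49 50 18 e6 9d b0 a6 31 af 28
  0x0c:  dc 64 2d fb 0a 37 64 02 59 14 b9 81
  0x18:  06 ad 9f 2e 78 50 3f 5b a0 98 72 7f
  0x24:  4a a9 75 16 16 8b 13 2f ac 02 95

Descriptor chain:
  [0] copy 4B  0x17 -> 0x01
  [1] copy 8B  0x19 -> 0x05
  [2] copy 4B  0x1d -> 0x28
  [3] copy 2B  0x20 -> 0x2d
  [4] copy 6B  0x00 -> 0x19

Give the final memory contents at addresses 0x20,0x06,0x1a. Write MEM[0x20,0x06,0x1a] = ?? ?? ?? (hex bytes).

[0] 0x17->0x01 len=4 : 81 06 ad 9f
[1] 0x19->0x05 len=8 : ad 9f 2e 78 50 3f 5b a0
[2] 0x1d->0x28 len=4 : 50 3f 5b a0
[3] 0x20->0x2d len=2 : a0 98
[4] 0x00->0x19 len=6 : 7a 81 06 ad 9f ad
query mem[0x20]=0xa0, mem[0x06]=0x9f, mem[0x1a]=0x81

MEM[0x20,0x06,0x1a] = a0 9f 81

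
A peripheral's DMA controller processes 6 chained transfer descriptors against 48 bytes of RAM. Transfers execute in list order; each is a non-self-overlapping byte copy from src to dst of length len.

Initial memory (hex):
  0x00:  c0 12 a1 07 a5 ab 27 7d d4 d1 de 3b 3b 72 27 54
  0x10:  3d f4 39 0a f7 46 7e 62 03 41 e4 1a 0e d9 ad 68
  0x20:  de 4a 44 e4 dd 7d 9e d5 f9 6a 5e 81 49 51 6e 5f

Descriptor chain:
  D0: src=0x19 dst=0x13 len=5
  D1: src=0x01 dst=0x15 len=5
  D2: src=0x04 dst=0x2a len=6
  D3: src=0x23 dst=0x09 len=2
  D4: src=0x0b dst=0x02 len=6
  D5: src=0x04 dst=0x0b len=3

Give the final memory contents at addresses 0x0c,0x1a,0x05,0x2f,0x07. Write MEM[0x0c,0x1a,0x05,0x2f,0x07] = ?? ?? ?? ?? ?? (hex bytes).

MEM[0x0c,0x1a,0x05,0x2f,0x07] = 27 e4 27 d1 3d

  after D0: wrote 5B at 0x13 = 41e41a0ed9
  after D1: wrote 5B at 0x15 = 12a107a5ab
  after D2: wrote 6B at 0x2a = a5ab277dd4d1
  after D3: wrote 2B at 0x09 = e4dd
  after D4: wrote 6B at 0x02 = 3b3b7227543d
  after D5: wrote 3B at 0x0b = 722754
query mem[0x0c]=0x27, mem[0x1a]=0xe4, mem[0x05]=0x27, mem[0x2f]=0xd1, mem[0x07]=0x3d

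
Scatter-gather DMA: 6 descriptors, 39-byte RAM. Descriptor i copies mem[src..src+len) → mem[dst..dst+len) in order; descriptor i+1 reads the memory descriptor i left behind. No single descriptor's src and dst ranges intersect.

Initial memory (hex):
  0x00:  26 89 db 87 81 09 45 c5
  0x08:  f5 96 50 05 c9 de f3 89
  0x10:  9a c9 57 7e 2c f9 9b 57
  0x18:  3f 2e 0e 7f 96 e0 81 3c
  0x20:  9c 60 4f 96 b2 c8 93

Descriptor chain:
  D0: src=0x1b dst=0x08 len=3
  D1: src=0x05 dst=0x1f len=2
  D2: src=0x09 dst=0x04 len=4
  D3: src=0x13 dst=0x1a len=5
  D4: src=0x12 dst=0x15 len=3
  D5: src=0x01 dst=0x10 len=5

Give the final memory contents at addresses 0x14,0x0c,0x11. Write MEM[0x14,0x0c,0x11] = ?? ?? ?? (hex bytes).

D0: mem[0x08..0x0a] <- [7f 96 e0]
D1: mem[0x1f..0x20] <- [09 45]
D2: mem[0x04..0x07] <- [96 e0 05 c9]
D3: mem[0x1a..0x1e] <- [7e 2c f9 9b 57]
D4: mem[0x15..0x17] <- [57 7e 2c]
D5: mem[0x10..0x14] <- [89 db 87 96 e0]
query mem[0x14]=0xe0, mem[0x0c]=0xc9, mem[0x11]=0xdb

MEM[0x14,0x0c,0x11] = e0 c9 db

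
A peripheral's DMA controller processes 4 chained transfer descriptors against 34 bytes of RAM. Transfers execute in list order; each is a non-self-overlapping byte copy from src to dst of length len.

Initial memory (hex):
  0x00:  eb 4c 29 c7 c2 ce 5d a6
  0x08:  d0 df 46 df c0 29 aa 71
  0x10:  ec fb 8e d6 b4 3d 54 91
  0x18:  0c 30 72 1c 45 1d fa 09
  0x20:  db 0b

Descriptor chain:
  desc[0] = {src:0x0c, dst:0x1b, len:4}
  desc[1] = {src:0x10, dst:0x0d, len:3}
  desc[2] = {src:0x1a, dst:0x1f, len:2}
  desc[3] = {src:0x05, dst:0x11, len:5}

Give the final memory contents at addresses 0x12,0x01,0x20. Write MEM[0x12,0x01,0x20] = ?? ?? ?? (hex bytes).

MEM[0x12,0x01,0x20] = 5d 4c c0

[0] 0x0c->0x1b len=4 : c0 29 aa 71
[1] 0x10->0x0d len=3 : ec fb 8e
[2] 0x1a->0x1f len=2 : 72 c0
[3] 0x05->0x11 len=5 : ce 5d a6 d0 df
query mem[0x12]=0x5d, mem[0x01]=0x4c, mem[0x20]=0xc0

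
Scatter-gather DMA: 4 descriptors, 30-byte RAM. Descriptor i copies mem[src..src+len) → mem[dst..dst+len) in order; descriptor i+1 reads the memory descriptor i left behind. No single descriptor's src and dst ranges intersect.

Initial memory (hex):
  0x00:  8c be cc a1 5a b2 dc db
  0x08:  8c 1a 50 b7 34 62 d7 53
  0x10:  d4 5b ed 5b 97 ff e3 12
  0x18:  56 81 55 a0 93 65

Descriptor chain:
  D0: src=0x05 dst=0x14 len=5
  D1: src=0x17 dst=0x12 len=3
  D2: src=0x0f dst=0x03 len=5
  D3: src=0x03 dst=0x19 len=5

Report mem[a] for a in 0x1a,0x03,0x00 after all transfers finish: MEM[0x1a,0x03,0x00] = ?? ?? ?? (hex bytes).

MEM[0x1a,0x03,0x00] = d4 53 8c

[0] 0x05->0x14 len=5 : b2 dc db 8c 1a
[1] 0x17->0x12 len=3 : 8c 1a 81
[2] 0x0f->0x03 len=5 : 53 d4 5b 8c 1a
[3] 0x03->0x19 len=5 : 53 d4 5b 8c 1a
query mem[0x1a]=0xd4, mem[0x03]=0x53, mem[0x00]=0x8c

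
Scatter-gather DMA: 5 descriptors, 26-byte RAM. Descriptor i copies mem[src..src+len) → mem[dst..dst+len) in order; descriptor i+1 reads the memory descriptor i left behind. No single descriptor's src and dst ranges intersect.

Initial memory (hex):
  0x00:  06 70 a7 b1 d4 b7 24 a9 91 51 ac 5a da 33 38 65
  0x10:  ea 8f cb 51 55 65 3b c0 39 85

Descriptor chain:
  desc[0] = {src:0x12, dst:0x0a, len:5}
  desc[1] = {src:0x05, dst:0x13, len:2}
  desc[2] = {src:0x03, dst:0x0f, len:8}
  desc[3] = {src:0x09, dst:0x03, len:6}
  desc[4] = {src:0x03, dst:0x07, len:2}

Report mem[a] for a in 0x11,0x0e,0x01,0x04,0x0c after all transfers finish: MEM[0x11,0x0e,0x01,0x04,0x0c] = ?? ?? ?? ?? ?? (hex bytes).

MEM[0x11,0x0e,0x01,0x04,0x0c] = b7 3b 70 cb 55

[0] 0x12->0x0a len=5 : cb 51 55 65 3b
[1] 0x05->0x13 len=2 : b7 24
[2] 0x03->0x0f len=8 : b1 d4 b7 24 a9 91 51 cb
[3] 0x09->0x03 len=6 : 51 cb 51 55 65 3b
[4] 0x03->0x07 len=2 : 51 cb
query mem[0x11]=0xb7, mem[0x0e]=0x3b, mem[0x01]=0x70, mem[0x04]=0xcb, mem[0x0c]=0x55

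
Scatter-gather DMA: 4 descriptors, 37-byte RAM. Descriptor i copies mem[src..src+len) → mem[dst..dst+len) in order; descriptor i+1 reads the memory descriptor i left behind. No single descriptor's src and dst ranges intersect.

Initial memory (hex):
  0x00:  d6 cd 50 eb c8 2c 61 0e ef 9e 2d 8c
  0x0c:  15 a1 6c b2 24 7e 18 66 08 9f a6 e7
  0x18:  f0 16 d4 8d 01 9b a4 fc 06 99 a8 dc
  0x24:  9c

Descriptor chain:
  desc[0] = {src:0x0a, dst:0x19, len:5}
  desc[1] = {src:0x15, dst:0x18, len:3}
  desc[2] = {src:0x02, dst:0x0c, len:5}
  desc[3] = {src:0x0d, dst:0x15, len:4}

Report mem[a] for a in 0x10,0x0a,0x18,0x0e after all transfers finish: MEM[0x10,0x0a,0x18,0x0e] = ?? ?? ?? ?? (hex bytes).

#0 dst[0x19+5] := {0x2d,0x8c,0x15,0xa1,0x6c}
#1 dst[0x18+3] := {0x9f,0xa6,0xe7}
#2 dst[0x0c+5] := {0x50,0xeb,0xc8,0x2c,0x61}
#3 dst[0x15+4] := {0xeb,0xc8,0x2c,0x61}
query mem[0x10]=0x61, mem[0x0a]=0x2d, mem[0x18]=0x61, mem[0x0e]=0xc8

MEM[0x10,0x0a,0x18,0x0e] = 61 2d 61 c8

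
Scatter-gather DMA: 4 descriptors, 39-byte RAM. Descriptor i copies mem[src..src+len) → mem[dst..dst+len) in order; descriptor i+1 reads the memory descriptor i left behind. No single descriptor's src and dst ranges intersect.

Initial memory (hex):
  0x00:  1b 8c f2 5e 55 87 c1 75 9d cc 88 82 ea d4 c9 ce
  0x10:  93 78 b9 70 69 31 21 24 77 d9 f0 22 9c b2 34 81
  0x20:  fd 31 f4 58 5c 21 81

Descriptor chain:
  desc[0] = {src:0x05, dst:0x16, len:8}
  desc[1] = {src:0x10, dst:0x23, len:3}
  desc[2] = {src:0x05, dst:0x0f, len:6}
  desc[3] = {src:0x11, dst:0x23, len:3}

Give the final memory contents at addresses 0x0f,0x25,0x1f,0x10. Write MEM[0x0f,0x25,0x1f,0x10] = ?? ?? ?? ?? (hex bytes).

MEM[0x0f,0x25,0x1f,0x10] = 87 cc 81 c1

#0 dst[0x16+8] := {0x87,0xc1,0x75,0x9d,0xcc,0x88,0x82,0xea}
#1 dst[0x23+3] := {0x93,0x78,0xb9}
#2 dst[0x0f+6] := {0x87,0xc1,0x75,0x9d,0xcc,0x88}
#3 dst[0x23+3] := {0x75,0x9d,0xcc}
query mem[0x0f]=0x87, mem[0x25]=0xcc, mem[0x1f]=0x81, mem[0x10]=0xc1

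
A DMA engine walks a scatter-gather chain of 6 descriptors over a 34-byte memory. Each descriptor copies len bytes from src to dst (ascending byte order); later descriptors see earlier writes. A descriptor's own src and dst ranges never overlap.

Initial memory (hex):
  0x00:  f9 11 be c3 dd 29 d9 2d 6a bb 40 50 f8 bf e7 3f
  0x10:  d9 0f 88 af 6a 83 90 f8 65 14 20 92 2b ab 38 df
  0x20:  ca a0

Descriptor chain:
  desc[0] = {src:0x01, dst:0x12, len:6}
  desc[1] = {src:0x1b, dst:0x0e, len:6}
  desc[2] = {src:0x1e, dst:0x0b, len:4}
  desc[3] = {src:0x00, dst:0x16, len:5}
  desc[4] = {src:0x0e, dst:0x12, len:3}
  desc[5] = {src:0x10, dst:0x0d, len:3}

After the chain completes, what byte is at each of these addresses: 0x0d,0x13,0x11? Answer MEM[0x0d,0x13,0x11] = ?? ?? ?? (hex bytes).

MEM[0x0d,0x13,0x11] = ab 2b 38

[0] 0x01->0x12 len=6 : 11 be c3 dd 29 d9
[1] 0x1b->0x0e len=6 : 92 2b ab 38 df ca
[2] 0x1e->0x0b len=4 : 38 df ca a0
[3] 0x00->0x16 len=5 : f9 11 be c3 dd
[4] 0x0e->0x12 len=3 : a0 2b ab
[5] 0x10->0x0d len=3 : ab 38 a0
query mem[0x0d]=0xab, mem[0x13]=0x2b, mem[0x11]=0x38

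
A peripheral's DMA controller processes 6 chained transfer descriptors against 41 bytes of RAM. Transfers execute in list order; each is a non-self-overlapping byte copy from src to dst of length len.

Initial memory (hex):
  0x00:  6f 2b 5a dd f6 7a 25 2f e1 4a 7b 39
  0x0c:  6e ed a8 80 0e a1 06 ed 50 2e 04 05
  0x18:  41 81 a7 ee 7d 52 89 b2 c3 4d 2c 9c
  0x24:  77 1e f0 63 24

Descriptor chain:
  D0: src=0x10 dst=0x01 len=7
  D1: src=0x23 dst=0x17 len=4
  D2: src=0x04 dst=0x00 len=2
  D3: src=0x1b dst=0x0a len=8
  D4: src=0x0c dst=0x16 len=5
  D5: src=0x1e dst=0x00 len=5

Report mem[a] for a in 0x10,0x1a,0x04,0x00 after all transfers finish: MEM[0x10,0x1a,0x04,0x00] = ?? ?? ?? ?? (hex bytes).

D0: mem[0x01..0x07] <- [0e a1 06 ed 50 2e 04]
D1: mem[0x17..0x1a] <- [9c 77 1e f0]
D2: mem[0x00..0x01] <- [ed 50]
D3: mem[0x0a..0x11] <- [ee 7d 52 89 b2 c3 4d 2c]
D4: mem[0x16..0x1a] <- [52 89 b2 c3 4d]
D5: mem[0x00..0x04] <- [89 b2 c3 4d 2c]
query mem[0x10]=0x4d, mem[0x1a]=0x4d, mem[0x04]=0x2c, mem[0x00]=0x89

MEM[0x10,0x1a,0x04,0x00] = 4d 4d 2c 89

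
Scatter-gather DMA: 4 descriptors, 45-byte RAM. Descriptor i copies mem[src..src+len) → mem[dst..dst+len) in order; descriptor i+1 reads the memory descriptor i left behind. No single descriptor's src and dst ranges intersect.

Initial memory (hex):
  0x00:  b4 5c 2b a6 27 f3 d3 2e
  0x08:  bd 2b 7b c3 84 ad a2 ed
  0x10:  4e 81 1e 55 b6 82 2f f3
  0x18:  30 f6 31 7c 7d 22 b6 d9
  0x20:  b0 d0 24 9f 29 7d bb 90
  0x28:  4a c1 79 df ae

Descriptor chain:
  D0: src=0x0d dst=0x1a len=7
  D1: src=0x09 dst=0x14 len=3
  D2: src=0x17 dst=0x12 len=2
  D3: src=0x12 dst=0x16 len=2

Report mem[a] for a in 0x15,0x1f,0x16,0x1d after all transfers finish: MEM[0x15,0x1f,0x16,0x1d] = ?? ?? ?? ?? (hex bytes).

D0: mem[0x1a..0x20] <- [ad a2 ed 4e 81 1e 55]
D1: mem[0x14..0x16] <- [2b 7b c3]
D2: mem[0x12..0x13] <- [f3 30]
D3: mem[0x16..0x17] <- [f3 30]
query mem[0x15]=0x7b, mem[0x1f]=0x1e, mem[0x16]=0xf3, mem[0x1d]=0x4e

MEM[0x15,0x1f,0x16,0x1d] = 7b 1e f3 4e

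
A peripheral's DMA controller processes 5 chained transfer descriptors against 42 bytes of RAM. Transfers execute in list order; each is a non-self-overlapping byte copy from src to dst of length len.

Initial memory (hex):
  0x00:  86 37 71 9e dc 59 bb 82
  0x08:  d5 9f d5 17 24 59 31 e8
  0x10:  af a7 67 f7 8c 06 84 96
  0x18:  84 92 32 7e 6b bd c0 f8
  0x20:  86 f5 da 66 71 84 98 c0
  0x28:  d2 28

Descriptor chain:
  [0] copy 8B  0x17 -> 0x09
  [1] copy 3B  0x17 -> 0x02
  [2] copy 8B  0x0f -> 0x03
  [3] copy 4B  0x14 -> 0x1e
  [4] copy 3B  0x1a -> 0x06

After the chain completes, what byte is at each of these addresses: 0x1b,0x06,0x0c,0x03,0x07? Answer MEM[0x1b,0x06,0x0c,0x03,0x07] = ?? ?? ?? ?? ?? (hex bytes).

#0 dst[0x09+8] := {0x96,0x84,0x92,0x32,0x7e,0x6b,0xbd,0xc0}
#1 dst[0x02+3] := {0x96,0x84,0x92}
#2 dst[0x03+8] := {0xbd,0xc0,0xa7,0x67,0xf7,0x8c,0x06,0x84}
#3 dst[0x1e+4] := {0x8c,0x06,0x84,0x96}
#4 dst[0x06+3] := {0x32,0x7e,0x6b}
query mem[0x1b]=0x7e, mem[0x06]=0x32, mem[0x0c]=0x32, mem[0x03]=0xbd, mem[0x07]=0x7e

MEM[0x1b,0x06,0x0c,0x03,0x07] = 7e 32 32 bd 7e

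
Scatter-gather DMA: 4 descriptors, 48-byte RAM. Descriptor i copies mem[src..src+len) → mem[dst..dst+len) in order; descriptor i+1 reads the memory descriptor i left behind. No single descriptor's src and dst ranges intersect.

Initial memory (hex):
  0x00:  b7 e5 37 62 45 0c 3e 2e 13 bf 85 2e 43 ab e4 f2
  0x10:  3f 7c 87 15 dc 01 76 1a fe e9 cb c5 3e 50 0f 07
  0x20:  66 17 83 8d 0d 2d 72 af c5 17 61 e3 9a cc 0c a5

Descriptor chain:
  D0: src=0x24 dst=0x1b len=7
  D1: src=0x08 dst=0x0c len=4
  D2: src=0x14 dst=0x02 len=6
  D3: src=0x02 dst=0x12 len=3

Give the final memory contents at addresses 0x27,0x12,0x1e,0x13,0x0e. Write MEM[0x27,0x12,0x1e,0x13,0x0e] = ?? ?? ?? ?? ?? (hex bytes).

MEM[0x27,0x12,0x1e,0x13,0x0e] = af dc af 01 85

[0] 0x24->0x1b len=7 : 0d 2d 72 af c5 17 61
[1] 0x08->0x0c len=4 : 13 bf 85 2e
[2] 0x14->0x02 len=6 : dc 01 76 1a fe e9
[3] 0x02->0x12 len=3 : dc 01 76
query mem[0x27]=0xaf, mem[0x12]=0xdc, mem[0x1e]=0xaf, mem[0x13]=0x01, mem[0x0e]=0x85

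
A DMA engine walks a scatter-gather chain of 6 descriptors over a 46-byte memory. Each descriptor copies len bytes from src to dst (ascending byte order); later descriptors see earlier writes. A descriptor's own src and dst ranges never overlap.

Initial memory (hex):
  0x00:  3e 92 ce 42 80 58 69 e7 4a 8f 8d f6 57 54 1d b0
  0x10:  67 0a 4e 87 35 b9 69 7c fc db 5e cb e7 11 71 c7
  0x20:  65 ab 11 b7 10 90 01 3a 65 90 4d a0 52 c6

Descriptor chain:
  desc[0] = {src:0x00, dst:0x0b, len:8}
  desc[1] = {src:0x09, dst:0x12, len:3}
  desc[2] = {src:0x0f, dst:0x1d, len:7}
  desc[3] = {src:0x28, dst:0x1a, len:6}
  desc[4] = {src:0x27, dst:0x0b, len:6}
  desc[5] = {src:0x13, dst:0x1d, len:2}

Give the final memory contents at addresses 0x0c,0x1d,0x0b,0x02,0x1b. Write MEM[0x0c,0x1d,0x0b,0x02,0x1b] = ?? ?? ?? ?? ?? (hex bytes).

  after D0: wrote 8B at 0x0b = 3e92ce42805869e7
  after D1: wrote 3B at 0x12 = 8f8d3e
  after D2: wrote 7B at 0x1d = 8058698f8d3eb9
  after D3: wrote 6B at 0x1a = 65904da052c6
  after D4: wrote 6B at 0x0b = 3a65904da052
  after D5: wrote 2B at 0x1d = 8d3e
query mem[0x0c]=0x65, mem[0x1d]=0x8d, mem[0x0b]=0x3a, mem[0x02]=0xce, mem[0x1b]=0x90

MEM[0x0c,0x1d,0x0b,0x02,0x1b] = 65 8d 3a ce 90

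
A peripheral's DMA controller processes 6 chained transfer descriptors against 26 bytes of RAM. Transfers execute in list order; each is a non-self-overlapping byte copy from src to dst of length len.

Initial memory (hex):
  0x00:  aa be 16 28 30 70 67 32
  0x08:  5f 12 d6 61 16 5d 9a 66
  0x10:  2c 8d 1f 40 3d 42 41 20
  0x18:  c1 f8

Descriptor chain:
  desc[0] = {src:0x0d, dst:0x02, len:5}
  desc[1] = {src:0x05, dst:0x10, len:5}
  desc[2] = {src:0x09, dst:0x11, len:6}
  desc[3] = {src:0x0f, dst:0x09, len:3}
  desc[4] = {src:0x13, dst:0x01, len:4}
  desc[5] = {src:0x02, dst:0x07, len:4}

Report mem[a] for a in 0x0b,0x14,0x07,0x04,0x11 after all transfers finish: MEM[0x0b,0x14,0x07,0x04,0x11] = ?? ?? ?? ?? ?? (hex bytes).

MEM[0x0b,0x14,0x07,0x04,0x11] = 12 16 16 9a 12

[0] 0x0d->0x02 len=5 : 5d 9a 66 2c 8d
[1] 0x05->0x10 len=5 : 2c 8d 32 5f 12
[2] 0x09->0x11 len=6 : 12 d6 61 16 5d 9a
[3] 0x0f->0x09 len=3 : 66 2c 12
[4] 0x13->0x01 len=4 : 61 16 5d 9a
[5] 0x02->0x07 len=4 : 16 5d 9a 2c
query mem[0x0b]=0x12, mem[0x14]=0x16, mem[0x07]=0x16, mem[0x04]=0x9a, mem[0x11]=0x12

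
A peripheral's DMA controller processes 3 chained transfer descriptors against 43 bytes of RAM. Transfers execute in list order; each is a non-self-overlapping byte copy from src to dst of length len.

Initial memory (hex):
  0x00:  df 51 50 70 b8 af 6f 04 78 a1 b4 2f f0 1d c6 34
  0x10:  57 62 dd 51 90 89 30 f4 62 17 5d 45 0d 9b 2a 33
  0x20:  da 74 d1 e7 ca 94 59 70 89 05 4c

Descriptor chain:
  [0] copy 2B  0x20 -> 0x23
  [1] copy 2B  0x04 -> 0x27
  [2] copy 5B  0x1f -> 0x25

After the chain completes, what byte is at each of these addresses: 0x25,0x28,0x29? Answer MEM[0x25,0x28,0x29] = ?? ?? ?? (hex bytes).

MEM[0x25,0x28,0x29] = 33 d1 da

[0] 0x20->0x23 len=2 : da 74
[1] 0x04->0x27 len=2 : b8 af
[2] 0x1f->0x25 len=5 : 33 da 74 d1 da
query mem[0x25]=0x33, mem[0x28]=0xd1, mem[0x29]=0xda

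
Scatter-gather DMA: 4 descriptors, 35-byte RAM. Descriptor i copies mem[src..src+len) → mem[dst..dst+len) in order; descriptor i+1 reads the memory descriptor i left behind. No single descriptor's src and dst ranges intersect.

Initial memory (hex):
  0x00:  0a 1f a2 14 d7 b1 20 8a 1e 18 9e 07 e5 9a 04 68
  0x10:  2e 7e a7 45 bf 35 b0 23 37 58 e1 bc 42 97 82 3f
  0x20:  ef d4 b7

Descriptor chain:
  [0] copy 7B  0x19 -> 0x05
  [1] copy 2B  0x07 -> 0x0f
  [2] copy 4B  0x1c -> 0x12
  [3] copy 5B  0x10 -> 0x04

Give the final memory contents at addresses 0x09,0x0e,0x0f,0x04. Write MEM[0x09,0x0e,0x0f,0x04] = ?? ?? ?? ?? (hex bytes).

MEM[0x09,0x0e,0x0f,0x04] = 97 04 bc 42

D0: mem[0x05..0x0b] <- [58 e1 bc 42 97 82 3f]
D1: mem[0x0f..0x10] <- [bc 42]
D2: mem[0x12..0x15] <- [42 97 82 3f]
D3: mem[0x04..0x08] <- [42 7e 42 97 82]
query mem[0x09]=0x97, mem[0x0e]=0x04, mem[0x0f]=0xbc, mem[0x04]=0x42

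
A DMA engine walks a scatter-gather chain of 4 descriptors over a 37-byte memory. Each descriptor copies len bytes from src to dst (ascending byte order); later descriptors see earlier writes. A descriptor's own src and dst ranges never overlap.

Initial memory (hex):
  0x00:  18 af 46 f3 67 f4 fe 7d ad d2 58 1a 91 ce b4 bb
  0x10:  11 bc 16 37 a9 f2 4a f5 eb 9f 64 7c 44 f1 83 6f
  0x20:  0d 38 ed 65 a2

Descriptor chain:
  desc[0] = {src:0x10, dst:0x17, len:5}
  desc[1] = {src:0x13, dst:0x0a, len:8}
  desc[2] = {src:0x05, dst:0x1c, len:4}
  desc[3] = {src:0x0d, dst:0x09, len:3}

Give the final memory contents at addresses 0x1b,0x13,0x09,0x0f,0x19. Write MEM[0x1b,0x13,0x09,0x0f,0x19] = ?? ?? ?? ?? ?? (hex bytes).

[0] 0x10->0x17 len=5 : 11 bc 16 37 a9
[1] 0x13->0x0a len=8 : 37 a9 f2 4a 11 bc 16 37
[2] 0x05->0x1c len=4 : f4 fe 7d ad
[3] 0x0d->0x09 len=3 : 4a 11 bc
query mem[0x1b]=0xa9, mem[0x13]=0x37, mem[0x09]=0x4a, mem[0x0f]=0xbc, mem[0x19]=0x16

MEM[0x1b,0x13,0x09,0x0f,0x19] = a9 37 4a bc 16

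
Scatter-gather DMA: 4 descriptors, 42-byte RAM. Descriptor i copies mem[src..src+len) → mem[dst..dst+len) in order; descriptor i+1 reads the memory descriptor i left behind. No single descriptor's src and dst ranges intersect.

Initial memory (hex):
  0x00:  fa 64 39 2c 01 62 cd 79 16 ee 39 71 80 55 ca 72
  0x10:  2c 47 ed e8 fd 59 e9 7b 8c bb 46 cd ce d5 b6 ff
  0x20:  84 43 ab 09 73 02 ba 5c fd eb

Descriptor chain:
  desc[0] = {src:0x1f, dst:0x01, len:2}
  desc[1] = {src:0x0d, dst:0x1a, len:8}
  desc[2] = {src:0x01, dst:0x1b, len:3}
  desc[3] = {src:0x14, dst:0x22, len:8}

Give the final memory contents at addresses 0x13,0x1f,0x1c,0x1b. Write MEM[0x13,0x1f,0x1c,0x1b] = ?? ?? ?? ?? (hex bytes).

  after D0: wrote 2B at 0x01 = ff84
  after D1: wrote 8B at 0x1a = 55ca722c47ede8fd
  after D2: wrote 3B at 0x1b = ff842c
  after D3: wrote 8B at 0x22 = fd59e97b8cbb55ff
query mem[0x13]=0xe8, mem[0x1f]=0xed, mem[0x1c]=0x84, mem[0x1b]=0xff

MEM[0x13,0x1f,0x1c,0x1b] = e8 ed 84 ff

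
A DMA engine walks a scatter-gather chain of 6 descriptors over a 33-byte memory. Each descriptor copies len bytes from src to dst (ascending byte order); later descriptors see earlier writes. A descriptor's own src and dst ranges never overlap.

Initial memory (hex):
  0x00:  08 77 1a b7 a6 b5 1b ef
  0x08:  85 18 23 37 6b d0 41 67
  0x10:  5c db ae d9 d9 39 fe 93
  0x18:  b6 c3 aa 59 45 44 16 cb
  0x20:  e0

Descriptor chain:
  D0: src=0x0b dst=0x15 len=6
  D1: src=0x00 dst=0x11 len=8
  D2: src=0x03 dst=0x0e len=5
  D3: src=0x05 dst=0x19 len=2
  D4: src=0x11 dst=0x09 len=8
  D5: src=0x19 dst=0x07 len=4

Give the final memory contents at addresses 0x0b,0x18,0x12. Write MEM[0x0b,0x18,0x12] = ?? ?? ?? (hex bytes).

MEM[0x0b,0x18,0x12] = 1a ef ef

  after D0: wrote 6B at 0x15 = 376bd041675c
  after D1: wrote 8B at 0x11 = 08771ab7a6b51bef
  after D2: wrote 5B at 0x0e = b7a6b51bef
  after D3: wrote 2B at 0x19 = b51b
  after D4: wrote 8B at 0x09 = 1bef1ab7a6b51bef
  after D5: wrote 4B at 0x07 = b51b5945
query mem[0x0b]=0x1a, mem[0x18]=0xef, mem[0x12]=0xef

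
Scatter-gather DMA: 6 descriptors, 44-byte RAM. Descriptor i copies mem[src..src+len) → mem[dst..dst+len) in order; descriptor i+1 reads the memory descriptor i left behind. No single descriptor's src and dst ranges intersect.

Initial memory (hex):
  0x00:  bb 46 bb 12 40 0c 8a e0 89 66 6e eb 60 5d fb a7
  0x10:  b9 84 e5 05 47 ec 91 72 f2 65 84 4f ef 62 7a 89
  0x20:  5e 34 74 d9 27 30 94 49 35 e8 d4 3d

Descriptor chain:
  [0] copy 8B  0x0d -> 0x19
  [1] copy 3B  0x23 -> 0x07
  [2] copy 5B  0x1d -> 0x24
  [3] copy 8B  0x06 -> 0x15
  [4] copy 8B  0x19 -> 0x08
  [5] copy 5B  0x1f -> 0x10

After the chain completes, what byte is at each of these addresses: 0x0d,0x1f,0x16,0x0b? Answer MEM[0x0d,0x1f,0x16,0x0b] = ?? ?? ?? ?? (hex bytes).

D0: mem[0x19..0x20] <- [5d fb a7 b9 84 e5 05 47]
D1: mem[0x07..0x09] <- [d9 27 30]
D2: mem[0x24..0x28] <- [84 e5 05 47 34]
D3: mem[0x15..0x1c] <- [8a d9 27 30 6e eb 60 5d]
D4: mem[0x08..0x0f] <- [6e eb 60 5d 84 e5 05 47]
D5: mem[0x10..0x14] <- [05 47 34 74 d9]
query mem[0x0d]=0xe5, mem[0x1f]=0x05, mem[0x16]=0xd9, mem[0x0b]=0x5d

MEM[0x0d,0x1f,0x16,0x0b] = e5 05 d9 5d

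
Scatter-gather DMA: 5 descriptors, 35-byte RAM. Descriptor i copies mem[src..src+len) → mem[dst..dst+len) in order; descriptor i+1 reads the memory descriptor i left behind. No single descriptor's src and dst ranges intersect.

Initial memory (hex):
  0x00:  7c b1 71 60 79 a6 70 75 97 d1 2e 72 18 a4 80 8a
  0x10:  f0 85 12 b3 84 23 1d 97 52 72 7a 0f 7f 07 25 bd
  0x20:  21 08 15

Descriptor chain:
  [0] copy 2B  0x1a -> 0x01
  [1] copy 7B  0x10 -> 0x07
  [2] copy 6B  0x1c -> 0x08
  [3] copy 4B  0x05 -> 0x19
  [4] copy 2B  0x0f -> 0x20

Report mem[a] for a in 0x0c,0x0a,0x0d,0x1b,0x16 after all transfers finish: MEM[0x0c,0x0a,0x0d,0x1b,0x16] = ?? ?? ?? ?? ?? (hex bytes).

  after D0: wrote 2B at 0x01 = 7a0f
  after D1: wrote 7B at 0x07 = f08512b384231d
  after D2: wrote 6B at 0x08 = 7f0725bd2108
  after D3: wrote 4B at 0x19 = a670f07f
  after D4: wrote 2B at 0x20 = 8af0
query mem[0x0c]=0x21, mem[0x0a]=0x25, mem[0x0d]=0x08, mem[0x1b]=0xf0, mem[0x16]=0x1d

MEM[0x0c,0x0a,0x0d,0x1b,0x16] = 21 25 08 f0 1d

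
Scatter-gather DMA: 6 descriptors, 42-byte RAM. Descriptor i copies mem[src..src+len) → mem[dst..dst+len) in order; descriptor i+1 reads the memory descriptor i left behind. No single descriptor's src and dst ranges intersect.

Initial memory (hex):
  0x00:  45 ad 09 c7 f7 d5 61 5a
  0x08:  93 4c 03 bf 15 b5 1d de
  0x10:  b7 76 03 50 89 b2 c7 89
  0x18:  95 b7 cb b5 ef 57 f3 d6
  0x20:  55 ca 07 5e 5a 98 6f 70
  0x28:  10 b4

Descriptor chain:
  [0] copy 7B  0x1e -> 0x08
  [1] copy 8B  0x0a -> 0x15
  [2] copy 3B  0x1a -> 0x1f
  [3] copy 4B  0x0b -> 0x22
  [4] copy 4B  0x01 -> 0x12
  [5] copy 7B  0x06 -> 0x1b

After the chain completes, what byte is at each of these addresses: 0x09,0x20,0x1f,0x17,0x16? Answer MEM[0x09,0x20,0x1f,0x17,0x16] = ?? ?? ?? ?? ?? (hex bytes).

MEM[0x09,0x20,0x1f,0x17,0x16] = d6 ca 55 07 ca

D0: mem[0x08..0x0e] <- [f3 d6 55 ca 07 5e 5a]
D1: mem[0x15..0x1c] <- [55 ca 07 5e 5a de b7 76]
D2: mem[0x1f..0x21] <- [de b7 76]
D3: mem[0x22..0x25] <- [ca 07 5e 5a]
D4: mem[0x12..0x15] <- [ad 09 c7 f7]
D5: mem[0x1b..0x21] <- [61 5a f3 d6 55 ca 07]
query mem[0x09]=0xd6, mem[0x20]=0xca, mem[0x1f]=0x55, mem[0x17]=0x07, mem[0x16]=0xca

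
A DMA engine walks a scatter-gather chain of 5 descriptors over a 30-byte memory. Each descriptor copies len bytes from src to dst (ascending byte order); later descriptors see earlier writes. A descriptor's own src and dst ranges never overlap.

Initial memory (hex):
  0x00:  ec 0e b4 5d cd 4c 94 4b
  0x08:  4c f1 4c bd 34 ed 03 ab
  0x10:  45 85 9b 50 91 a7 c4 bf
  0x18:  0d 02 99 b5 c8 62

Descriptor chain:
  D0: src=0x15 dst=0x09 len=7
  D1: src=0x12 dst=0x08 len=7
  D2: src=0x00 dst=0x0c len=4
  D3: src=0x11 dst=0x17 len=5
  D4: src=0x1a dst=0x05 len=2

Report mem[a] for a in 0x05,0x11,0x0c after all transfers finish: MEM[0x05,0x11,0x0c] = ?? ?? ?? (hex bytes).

MEM[0x05,0x11,0x0c] = 91 85 ec

[0] 0x15->0x09 len=7 : a7 c4 bf 0d 02 99 b5
[1] 0x12->0x08 len=7 : 9b 50 91 a7 c4 bf 0d
[2] 0x00->0x0c len=4 : ec 0e b4 5d
[3] 0x11->0x17 len=5 : 85 9b 50 91 a7
[4] 0x1a->0x05 len=2 : 91 a7
query mem[0x05]=0x91, mem[0x11]=0x85, mem[0x0c]=0xec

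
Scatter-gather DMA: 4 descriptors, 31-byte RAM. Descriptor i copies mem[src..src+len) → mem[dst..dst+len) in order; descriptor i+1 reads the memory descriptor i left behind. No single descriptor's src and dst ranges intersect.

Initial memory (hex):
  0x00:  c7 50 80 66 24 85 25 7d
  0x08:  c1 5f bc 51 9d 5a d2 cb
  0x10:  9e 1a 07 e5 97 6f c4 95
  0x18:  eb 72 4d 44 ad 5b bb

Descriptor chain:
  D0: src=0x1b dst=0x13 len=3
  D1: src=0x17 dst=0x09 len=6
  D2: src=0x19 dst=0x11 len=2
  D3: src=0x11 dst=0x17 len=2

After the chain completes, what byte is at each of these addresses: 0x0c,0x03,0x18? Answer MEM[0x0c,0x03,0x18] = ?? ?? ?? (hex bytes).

MEM[0x0c,0x03,0x18] = 4d 66 4d

  after D0: wrote 3B at 0x13 = 44ad5b
  after D1: wrote 6B at 0x09 = 95eb724d44ad
  after D2: wrote 2B at 0x11 = 724d
  after D3: wrote 2B at 0x17 = 724d
query mem[0x0c]=0x4d, mem[0x03]=0x66, mem[0x18]=0x4d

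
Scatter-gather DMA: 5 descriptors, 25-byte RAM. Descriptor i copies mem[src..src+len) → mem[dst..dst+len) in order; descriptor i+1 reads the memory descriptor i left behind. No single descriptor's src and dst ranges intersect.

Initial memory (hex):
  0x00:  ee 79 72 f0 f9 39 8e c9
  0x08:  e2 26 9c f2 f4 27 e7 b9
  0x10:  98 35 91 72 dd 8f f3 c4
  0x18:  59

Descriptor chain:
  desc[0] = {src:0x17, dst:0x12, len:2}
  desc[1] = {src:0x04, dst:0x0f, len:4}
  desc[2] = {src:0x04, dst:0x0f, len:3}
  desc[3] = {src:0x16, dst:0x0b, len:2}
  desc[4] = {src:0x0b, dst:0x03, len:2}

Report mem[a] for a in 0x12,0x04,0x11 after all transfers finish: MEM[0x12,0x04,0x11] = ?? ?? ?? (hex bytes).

MEM[0x12,0x04,0x11] = c9 c4 8e

D0: mem[0x12..0x13] <- [c4 59]
D1: mem[0x0f..0x12] <- [f9 39 8e c9]
D2: mem[0x0f..0x11] <- [f9 39 8e]
D3: mem[0x0b..0x0c] <- [f3 c4]
D4: mem[0x03..0x04] <- [f3 c4]
query mem[0x12]=0xc9, mem[0x04]=0xc4, mem[0x11]=0x8e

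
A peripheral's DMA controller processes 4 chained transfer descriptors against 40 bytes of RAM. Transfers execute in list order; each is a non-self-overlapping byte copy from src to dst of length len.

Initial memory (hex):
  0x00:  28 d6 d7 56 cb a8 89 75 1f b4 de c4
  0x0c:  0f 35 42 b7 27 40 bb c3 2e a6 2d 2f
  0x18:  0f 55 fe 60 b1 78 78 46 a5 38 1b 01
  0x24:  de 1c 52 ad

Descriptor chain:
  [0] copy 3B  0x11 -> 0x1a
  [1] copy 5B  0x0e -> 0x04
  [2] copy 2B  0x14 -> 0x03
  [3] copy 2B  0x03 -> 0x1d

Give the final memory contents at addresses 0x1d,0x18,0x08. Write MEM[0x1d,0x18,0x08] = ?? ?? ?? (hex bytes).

MEM[0x1d,0x18,0x08] = 2e 0f bb

[0] 0x11->0x1a len=3 : 40 bb c3
[1] 0x0e->0x04 len=5 : 42 b7 27 40 bb
[2] 0x14->0x03 len=2 : 2e a6
[3] 0x03->0x1d len=2 : 2e a6
query mem[0x1d]=0x2e, mem[0x18]=0x0f, mem[0x08]=0xbb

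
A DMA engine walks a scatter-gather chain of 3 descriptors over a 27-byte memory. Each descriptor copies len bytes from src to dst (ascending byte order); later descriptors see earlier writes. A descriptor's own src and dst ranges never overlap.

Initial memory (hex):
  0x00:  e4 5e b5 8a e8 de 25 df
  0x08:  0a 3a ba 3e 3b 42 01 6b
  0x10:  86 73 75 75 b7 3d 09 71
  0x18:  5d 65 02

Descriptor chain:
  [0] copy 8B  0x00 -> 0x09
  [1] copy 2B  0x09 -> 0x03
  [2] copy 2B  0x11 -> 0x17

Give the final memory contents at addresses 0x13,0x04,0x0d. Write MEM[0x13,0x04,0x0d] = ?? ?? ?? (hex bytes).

[0] 0x00->0x09 len=8 : e4 5e b5 8a e8 de 25 df
[1] 0x09->0x03 len=2 : e4 5e
[2] 0x11->0x17 len=2 : 73 75
query mem[0x13]=0x75, mem[0x04]=0x5e, mem[0x0d]=0xe8

MEM[0x13,0x04,0x0d] = 75 5e e8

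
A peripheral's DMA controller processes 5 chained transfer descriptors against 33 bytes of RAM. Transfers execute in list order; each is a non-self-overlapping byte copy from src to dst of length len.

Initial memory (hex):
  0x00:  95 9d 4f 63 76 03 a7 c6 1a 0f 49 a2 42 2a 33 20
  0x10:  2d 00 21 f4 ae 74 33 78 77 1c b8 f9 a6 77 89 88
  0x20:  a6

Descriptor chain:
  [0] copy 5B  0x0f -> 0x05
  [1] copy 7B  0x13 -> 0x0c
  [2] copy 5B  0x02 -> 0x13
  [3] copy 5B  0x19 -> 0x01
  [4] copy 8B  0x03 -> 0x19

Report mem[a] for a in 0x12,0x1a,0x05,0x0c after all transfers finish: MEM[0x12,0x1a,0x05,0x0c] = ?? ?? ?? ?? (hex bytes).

MEM[0x12,0x1a,0x05,0x0c] = 1c a6 77 f4

[0] 0x0f->0x05 len=5 : 20 2d 00 21 f4
[1] 0x13->0x0c len=7 : f4 ae 74 33 78 77 1c
[2] 0x02->0x13 len=5 : 4f 63 76 20 2d
[3] 0x19->0x01 len=5 : 1c b8 f9 a6 77
[4] 0x03->0x19 len=8 : f9 a6 77 2d 00 21 f4 49
query mem[0x12]=0x1c, mem[0x1a]=0xa6, mem[0x05]=0x77, mem[0x0c]=0xf4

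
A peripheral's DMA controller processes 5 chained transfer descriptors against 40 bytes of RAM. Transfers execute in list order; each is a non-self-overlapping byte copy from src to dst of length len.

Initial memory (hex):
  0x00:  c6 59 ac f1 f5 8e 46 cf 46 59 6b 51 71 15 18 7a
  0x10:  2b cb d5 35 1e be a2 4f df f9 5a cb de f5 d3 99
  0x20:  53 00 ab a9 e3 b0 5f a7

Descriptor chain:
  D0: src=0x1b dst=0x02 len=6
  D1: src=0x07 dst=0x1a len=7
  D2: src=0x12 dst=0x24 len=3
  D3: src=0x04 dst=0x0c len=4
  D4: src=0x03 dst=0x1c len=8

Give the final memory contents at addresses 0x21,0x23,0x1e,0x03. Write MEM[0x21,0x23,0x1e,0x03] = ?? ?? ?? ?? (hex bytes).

[0] 0x1b->0x02 len=6 : cb de f5 d3 99 53
[1] 0x07->0x1a len=7 : 53 46 59 6b 51 71 15
[2] 0x12->0x24 len=3 : d5 35 1e
[3] 0x04->0x0c len=4 : f5 d3 99 53
[4] 0x03->0x1c len=8 : de f5 d3 99 53 46 59 6b
query mem[0x21]=0x46, mem[0x23]=0x6b, mem[0x1e]=0xd3, mem[0x03]=0xde

MEM[0x21,0x23,0x1e,0x03] = 46 6b d3 de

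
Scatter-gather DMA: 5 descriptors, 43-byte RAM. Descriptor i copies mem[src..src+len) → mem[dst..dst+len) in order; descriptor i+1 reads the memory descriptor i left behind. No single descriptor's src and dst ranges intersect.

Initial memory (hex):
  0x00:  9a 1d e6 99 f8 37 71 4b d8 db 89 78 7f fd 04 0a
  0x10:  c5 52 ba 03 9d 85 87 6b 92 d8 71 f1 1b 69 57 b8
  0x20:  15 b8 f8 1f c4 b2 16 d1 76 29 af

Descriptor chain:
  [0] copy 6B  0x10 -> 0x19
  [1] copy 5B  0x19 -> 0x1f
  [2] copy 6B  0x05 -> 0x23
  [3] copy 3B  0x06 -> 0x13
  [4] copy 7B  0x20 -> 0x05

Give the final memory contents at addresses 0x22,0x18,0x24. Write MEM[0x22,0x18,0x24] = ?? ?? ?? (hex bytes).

MEM[0x22,0x18,0x24] = 03 92 71

[0] 0x10->0x19 len=6 : c5 52 ba 03 9d 85
[1] 0x19->0x1f len=5 : c5 52 ba 03 9d
[2] 0x05->0x23 len=6 : 37 71 4b d8 db 89
[3] 0x06->0x13 len=3 : 71 4b d8
[4] 0x20->0x05 len=7 : 52 ba 03 37 71 4b d8
query mem[0x22]=0x03, mem[0x18]=0x92, mem[0x24]=0x71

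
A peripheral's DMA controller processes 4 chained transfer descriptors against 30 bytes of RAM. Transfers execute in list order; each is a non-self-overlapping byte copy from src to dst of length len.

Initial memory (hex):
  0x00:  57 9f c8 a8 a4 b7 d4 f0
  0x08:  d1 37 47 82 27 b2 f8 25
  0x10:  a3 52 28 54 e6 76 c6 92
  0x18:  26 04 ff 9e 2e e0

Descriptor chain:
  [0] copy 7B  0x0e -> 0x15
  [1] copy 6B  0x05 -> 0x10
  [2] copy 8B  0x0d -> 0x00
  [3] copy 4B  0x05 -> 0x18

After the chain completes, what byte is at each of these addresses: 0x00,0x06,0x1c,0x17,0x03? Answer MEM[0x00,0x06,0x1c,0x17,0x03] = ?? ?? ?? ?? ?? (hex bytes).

MEM[0x00,0x06,0x1c,0x17,0x03] = b2 d1 2e a3 b7

#0 dst[0x15+7] := {0xf8,0x25,0xa3,0x52,0x28,0x54,0xe6}
#1 dst[0x10+6] := {0xb7,0xd4,0xf0,0xd1,0x37,0x47}
#2 dst[0x00+8] := {0xb2,0xf8,0x25,0xb7,0xd4,0xf0,0xd1,0x37}
#3 dst[0x18+4] := {0xf0,0xd1,0x37,0xd1}
query mem[0x00]=0xb2, mem[0x06]=0xd1, mem[0x1c]=0x2e, mem[0x17]=0xa3, mem[0x03]=0xb7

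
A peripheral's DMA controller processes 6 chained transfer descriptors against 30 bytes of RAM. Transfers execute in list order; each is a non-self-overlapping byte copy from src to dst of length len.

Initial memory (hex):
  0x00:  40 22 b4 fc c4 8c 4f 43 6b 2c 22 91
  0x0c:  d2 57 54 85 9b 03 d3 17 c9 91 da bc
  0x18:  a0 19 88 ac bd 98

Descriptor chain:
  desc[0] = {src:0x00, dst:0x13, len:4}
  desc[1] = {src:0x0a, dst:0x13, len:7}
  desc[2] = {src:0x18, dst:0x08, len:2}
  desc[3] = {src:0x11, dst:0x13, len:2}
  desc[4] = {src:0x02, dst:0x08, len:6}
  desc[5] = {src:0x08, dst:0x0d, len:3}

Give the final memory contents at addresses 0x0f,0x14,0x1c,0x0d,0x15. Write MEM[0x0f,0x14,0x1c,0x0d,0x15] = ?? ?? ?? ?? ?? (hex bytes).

#0 dst[0x13+4] := {0x40,0x22,0xb4,0xfc}
#1 dst[0x13+7] := {0x22,0x91,0xd2,0x57,0x54,0x85,0x9b}
#2 dst[0x08+2] := {0x85,0x9b}
#3 dst[0x13+2] := {0x03,0xd3}
#4 dst[0x08+6] := {0xb4,0xfc,0xc4,0x8c,0x4f,0x43}
#5 dst[0x0d+3] := {0xb4,0xfc,0xc4}
query mem[0x0f]=0xc4, mem[0x14]=0xd3, mem[0x1c]=0xbd, mem[0x0d]=0xb4, mem[0x15]=0xd2

MEM[0x0f,0x14,0x1c,0x0d,0x15] = c4 d3 bd b4 d2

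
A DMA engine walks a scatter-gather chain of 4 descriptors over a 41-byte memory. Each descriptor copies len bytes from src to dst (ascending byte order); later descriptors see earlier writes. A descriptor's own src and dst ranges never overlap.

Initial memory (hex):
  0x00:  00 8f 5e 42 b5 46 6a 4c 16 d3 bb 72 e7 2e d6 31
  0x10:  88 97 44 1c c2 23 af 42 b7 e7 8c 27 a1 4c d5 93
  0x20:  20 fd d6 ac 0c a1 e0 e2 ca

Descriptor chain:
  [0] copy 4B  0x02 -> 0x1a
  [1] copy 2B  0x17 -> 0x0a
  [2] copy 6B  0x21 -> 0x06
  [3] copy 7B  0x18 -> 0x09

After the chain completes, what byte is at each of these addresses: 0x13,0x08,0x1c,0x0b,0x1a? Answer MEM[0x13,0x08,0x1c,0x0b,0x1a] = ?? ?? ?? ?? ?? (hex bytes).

#0 dst[0x1a+4] := {0x5e,0x42,0xb5,0x46}
#1 dst[0x0a+2] := {0x42,0xb7}
#2 dst[0x06+6] := {0xfd,0xd6,0xac,0x0c,0xa1,0xe0}
#3 dst[0x09+7] := {0xb7,0xe7,0x5e,0x42,0xb5,0x46,0xd5}
query mem[0x13]=0x1c, mem[0x08]=0xac, mem[0x1c]=0xb5, mem[0x0b]=0x5e, mem[0x1a]=0x5e

MEM[0x13,0x08,0x1c,0x0b,0x1a] = 1c ac b5 5e 5e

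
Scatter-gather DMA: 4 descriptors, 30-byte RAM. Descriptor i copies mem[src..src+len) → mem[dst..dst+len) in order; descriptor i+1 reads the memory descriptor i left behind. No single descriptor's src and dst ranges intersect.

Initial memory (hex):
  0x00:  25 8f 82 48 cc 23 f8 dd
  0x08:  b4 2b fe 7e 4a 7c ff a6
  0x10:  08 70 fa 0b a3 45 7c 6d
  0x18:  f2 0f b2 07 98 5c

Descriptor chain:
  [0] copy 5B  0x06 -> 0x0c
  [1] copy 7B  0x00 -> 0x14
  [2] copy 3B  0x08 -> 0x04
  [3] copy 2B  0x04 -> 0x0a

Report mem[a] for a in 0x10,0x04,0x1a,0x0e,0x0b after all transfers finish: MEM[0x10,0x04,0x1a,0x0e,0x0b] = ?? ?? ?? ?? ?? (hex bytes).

MEM[0x10,0x04,0x1a,0x0e,0x0b] = fe b4 f8 b4 2b

[0] 0x06->0x0c len=5 : f8 dd b4 2b fe
[1] 0x00->0x14 len=7 : 25 8f 82 48 cc 23 f8
[2] 0x08->0x04 len=3 : b4 2b fe
[3] 0x04->0x0a len=2 : b4 2b
query mem[0x10]=0xfe, mem[0x04]=0xb4, mem[0x1a]=0xf8, mem[0x0e]=0xb4, mem[0x0b]=0x2b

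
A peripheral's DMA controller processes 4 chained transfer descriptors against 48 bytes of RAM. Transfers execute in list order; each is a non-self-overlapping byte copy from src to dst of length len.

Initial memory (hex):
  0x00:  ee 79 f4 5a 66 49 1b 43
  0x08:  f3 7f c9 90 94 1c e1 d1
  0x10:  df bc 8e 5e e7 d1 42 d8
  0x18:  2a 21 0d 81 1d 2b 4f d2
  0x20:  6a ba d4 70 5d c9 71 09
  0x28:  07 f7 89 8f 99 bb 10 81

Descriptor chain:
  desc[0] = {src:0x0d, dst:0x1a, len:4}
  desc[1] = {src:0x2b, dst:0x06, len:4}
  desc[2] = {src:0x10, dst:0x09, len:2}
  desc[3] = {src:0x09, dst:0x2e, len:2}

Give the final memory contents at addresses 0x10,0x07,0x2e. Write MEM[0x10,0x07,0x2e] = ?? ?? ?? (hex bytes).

[0] 0x0d->0x1a len=4 : 1c e1 d1 df
[1] 0x2b->0x06 len=4 : 8f 99 bb 10
[2] 0x10->0x09 len=2 : df bc
[3] 0x09->0x2e len=2 : df bc
query mem[0x10]=0xdf, mem[0x07]=0x99, mem[0x2e]=0xdf

MEM[0x10,0x07,0x2e] = df 99 df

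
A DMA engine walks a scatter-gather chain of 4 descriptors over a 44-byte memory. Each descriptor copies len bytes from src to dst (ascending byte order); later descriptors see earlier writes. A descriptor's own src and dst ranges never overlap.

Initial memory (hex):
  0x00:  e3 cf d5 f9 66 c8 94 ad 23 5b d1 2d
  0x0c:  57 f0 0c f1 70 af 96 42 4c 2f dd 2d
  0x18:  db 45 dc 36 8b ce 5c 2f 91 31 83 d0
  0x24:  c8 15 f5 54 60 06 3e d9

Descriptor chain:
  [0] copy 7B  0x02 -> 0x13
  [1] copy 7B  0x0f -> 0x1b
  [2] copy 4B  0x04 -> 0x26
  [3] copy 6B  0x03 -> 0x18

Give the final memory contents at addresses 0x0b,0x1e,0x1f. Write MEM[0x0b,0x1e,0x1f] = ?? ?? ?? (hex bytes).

[0] 0x02->0x13 len=7 : d5 f9 66 c8 94 ad 23
[1] 0x0f->0x1b len=7 : f1 70 af 96 d5 f9 66
[2] 0x04->0x26 len=4 : 66 c8 94 ad
[3] 0x03->0x18 len=6 : f9 66 c8 94 ad 23
query mem[0x0b]=0x2d, mem[0x1e]=0x96, mem[0x1f]=0xd5

MEM[0x0b,0x1e,0x1f] = 2d 96 d5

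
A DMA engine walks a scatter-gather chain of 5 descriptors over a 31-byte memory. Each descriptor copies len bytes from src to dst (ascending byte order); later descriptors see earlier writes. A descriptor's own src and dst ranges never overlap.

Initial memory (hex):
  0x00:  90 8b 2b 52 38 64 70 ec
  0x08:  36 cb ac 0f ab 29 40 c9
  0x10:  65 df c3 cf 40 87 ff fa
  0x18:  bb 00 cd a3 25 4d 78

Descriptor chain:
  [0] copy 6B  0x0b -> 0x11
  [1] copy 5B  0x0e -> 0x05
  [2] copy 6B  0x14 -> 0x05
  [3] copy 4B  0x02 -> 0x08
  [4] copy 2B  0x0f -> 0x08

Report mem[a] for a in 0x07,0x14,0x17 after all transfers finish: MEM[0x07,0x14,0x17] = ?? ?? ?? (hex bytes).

D0: mem[0x11..0x16] <- [0f ab 29 40 c9 65]
D1: mem[0x05..0x09] <- [40 c9 65 0f ab]
D2: mem[0x05..0x0a] <- [40 c9 65 fa bb 00]
D3: mem[0x08..0x0b] <- [2b 52 38 40]
D4: mem[0x08..0x09] <- [c9 65]
query mem[0x07]=0x65, mem[0x14]=0x40, mem[0x17]=0xfa

MEM[0x07,0x14,0x17] = 65 40 fa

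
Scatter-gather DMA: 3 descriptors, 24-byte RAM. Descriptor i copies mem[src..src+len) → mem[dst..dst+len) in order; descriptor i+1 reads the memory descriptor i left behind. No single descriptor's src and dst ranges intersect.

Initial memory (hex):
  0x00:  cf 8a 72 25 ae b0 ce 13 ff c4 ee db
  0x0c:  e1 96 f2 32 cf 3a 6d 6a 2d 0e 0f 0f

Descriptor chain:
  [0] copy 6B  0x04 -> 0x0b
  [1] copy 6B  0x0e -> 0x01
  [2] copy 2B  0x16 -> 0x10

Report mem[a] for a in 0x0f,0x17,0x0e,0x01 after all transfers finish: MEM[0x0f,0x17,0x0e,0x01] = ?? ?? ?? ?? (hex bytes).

#0 dst[0x0b+6] := {0xae,0xb0,0xce,0x13,0xff,0xc4}
#1 dst[0x01+6] := {0x13,0xff,0xc4,0x3a,0x6d,0x6a}
#2 dst[0x10+2] := {0x0f,0x0f}
query mem[0x0f]=0xff, mem[0x17]=0x0f, mem[0x0e]=0x13, mem[0x01]=0x13

MEM[0x0f,0x17,0x0e,0x01] = ff 0f 13 13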